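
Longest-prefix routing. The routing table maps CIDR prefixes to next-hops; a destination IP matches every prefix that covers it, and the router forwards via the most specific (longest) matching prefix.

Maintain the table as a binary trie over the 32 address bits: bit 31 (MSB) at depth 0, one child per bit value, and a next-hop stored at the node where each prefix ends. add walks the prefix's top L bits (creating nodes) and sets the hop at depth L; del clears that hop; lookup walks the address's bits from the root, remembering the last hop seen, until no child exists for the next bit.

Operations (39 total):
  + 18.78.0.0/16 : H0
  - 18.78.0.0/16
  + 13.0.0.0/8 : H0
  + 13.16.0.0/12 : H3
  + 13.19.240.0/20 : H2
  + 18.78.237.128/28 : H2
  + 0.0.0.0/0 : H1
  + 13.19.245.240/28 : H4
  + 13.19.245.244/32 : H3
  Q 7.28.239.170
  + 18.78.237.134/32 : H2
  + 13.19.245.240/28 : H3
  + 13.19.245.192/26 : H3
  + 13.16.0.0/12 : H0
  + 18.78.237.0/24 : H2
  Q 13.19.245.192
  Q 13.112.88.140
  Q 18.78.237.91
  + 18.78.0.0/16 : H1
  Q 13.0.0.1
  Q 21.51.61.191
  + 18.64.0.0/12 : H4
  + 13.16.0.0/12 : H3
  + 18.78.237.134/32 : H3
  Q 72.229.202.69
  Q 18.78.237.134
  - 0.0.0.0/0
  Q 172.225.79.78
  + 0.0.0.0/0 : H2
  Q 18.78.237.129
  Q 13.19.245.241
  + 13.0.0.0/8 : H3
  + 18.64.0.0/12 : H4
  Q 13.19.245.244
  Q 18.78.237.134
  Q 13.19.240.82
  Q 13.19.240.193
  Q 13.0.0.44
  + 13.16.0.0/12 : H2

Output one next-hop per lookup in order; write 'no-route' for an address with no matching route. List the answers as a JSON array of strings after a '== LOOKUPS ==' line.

Apply in order:
  + 18.78.0.0/16 (H0) depth=16
  - 18.78.0.0/16 clear@16
  + 13.0.0.0/8 (H0) depth=8
  + 13.16.0.0/12 (H3) depth=12
  + 13.19.240.0/20 (H2) depth=20
  + 18.78.237.128/28 (H2) depth=28
  + 0.0.0.0/0 (H1) depth=0
  + 13.19.245.240/28 (H4) depth=28
  + 13.19.245.244/32 (H3) depth=32
  ? 7.28.239.170  path d0:H1→d1:-→d2:-→d3:-→d4:-  best=H1
  + 18.78.237.134/32 (H2) depth=32
  + 13.19.245.240/28 (H3) depth=28
  + 13.19.245.192/26 (H3) depth=26
  + 13.16.0.0/12 (H0) depth=12
  + 18.78.237.0/24 (H2) depth=24
  ? 13.19.245.192  path d0:H1→d1:-→d2:-→d3:-→d4:-→d5:-→d6:-→d7:-→d8:H0→d9:-→d10:-→d11:-→d12:H0→d13:-→d14:-→d15:-→d16:-→d17:-→d18:-→d19:-→d20:H2→d21:-→d22:-→d23:-→d24:-→d25:-→d26:H3  best=H3
  ? 13.112.88.140  path d0:H1→d1:-→d2:-→d3:-→d4:-→d5:-→d6:-→d7:-→d8:H0→d9:-  best=H0
  ? 18.78.237.91  path d0:H1→d1:-→d2:-→d3:-→d4:-→d5:-→d6:-→d7:-→d8:-→d9:-→d10:-→d11:-→d12:-→d13:-→d14:-→d15:-→d16:-→d17:-→d18:-→d19:-→d20:-→d21:-→d22:-→d23:-→d24:H2  best=H2
  + 18.78.0.0/16 (H1) depth=16
  ? 13.0.0.1  path d0:H1→d1:-→d2:-→d3:-→d4:-→d5:-→d6:-→d7:-→d8:H0→d9:-→d10:-→d11:-  best=H0
  ? 21.51.61.191  path d0:H1→d1:-→d2:-→d3:-→d4:-→d5:-  best=H1
  + 18.64.0.0/12 (H4) depth=12
  + 13.16.0.0/12 (H3) depth=12
  + 18.78.237.134/32 (H3) depth=32
  ? 72.229.202.69  path d0:H1→d1:-  best=H1
  ? 18.78.237.134  path d0:H1→d1:-→d2:-→d3:-→d4:-→d5:-→d6:-→d7:-→d8:-→d9:-→d10:-→d11:-→d12:H4→d13:-→d14:-→d15:-→d16:H1→d17:-→d18:-→d19:-→d20:-→d21:-→d22:-→d23:-→d24:H2→d25:-→d26:-→d27:-→d28:H2→d29:-→d30:-→d31:-→d32:H3  best=H3
  - 0.0.0.0/0 clear@0
  ? 172.225.79.78  path d0:-  best=no-route
  + 0.0.0.0/0 (H2) depth=0
  ? 18.78.237.129  path d0:H2→d1:-→d2:-→d3:-→d4:-→d5:-→d6:-→d7:-→d8:-→d9:-→d10:-→d11:-→d12:H4→d13:-→d14:-→d15:-→d16:H1→d17:-→d18:-→d19:-→d20:-→d21:-→d22:-→d23:-→d24:H2→d25:-→d26:-→d27:-→d28:H2→d29:-  best=H2
  ? 13.19.245.241  path d0:H2→d1:-→d2:-→d3:-→d4:-→d5:-→d6:-→d7:-→d8:H0→d9:-→d10:-→d11:-→d12:H3→d13:-→d14:-→d15:-→d16:-→d17:-→d18:-→d19:-→d20:H2→d21:-→d22:-→d23:-→d24:-→d25:-→d26:H3→d27:-→d28:H3→d29:-  best=H3
  + 13.0.0.0/8 (H3) depth=8
  + 18.64.0.0/12 (H4) depth=12
  ? 13.19.245.244  path d0:H2→d1:-→d2:-→d3:-→d4:-→d5:-→d6:-→d7:-→d8:H3→d9:-→d10:-→d11:-→d12:H3→d13:-→d14:-→d15:-→d16:-→d17:-→d18:-→d19:-→d20:H2→d21:-→d22:-→d23:-→d24:-→d25:-→d26:H3→d27:-→d28:H3→d29:-→d30:-→d31:-→d32:H3  best=H3
  ? 18.78.237.134  path d0:H2→d1:-→d2:-→d3:-→d4:-→d5:-→d6:-→d7:-→d8:-→d9:-→d10:-→d11:-→d12:H4→d13:-→d14:-→d15:-→d16:H1→d17:-→d18:-→d19:-→d20:-→d21:-→d22:-→d23:-→d24:H2→d25:-→d26:-→d27:-→d28:H2→d29:-→d30:-→d31:-→d32:H3  best=H3
  ? 13.19.240.82  path d0:H2→d1:-→d2:-→d3:-→d4:-→d5:-→d6:-→d7:-→d8:H3→d9:-→d10:-→d11:-→d12:H3→d13:-→d14:-→d15:-→d16:-→d17:-→d18:-→d19:-→d20:H2→d21:-  best=H2
  ? 13.19.240.193  path d0:H2→d1:-→d2:-→d3:-→d4:-→d5:-→d6:-→d7:-→d8:H3→d9:-→d10:-→d11:-→d12:H3→d13:-→d14:-→d15:-→d16:-→d17:-→d18:-→d19:-→d20:H2→d21:-  best=H2
  ? 13.0.0.44  path d0:H2→d1:-→d2:-→d3:-→d4:-→d5:-→d6:-→d7:-→d8:H3→d9:-→d10:-→d11:-  best=H3
  + 13.16.0.0/12 (H2) depth=12

== LOOKUPS ==
["H1","H3","H0","H2","H0","H1","H1","H3","no-route","H2","H3","H3","H3","H2","H2","H3"]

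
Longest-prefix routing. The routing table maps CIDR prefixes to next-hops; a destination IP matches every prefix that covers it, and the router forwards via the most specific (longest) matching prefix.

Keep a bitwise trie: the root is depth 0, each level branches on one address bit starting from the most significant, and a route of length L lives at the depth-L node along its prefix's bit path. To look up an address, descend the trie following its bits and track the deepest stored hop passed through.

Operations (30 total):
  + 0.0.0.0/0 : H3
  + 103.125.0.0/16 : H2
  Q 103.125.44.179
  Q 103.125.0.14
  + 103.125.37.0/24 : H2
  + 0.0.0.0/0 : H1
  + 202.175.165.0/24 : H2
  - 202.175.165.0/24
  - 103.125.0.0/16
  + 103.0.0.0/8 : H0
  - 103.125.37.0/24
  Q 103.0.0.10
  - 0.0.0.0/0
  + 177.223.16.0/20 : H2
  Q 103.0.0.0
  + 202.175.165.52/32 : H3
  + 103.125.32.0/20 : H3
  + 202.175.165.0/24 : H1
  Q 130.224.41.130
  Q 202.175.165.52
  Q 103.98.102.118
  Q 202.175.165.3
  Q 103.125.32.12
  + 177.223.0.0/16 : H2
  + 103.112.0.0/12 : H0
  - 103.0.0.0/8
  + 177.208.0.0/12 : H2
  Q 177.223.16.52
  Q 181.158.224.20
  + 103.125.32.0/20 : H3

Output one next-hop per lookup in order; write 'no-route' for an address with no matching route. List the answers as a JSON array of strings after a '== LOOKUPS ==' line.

Apply in order:
  + 0.0.0.0/0 (H3) depth=0
  + 103.125.0.0/16 (H2) depth=16
  Q 103.125.44.179: descend 0110011101111101 ; hops seen [H3,H2] ; pick H2
  Q 103.125.0.14: descend 0110011101111101 ; hops seen [H3,H2] ; pick H2
  + 103.125.37.0/24 (H2) depth=24
  + 0.0.0.0/0 (H1) depth=0
  + 202.175.165.0/24 (H2) depth=24
  del 202.175.165.0/24 (clear depth 24)
  del 103.125.0.0/16 (clear depth 16)
  + 103.0.0.0/8 (H0) depth=8
  del 103.125.37.0/24 (clear depth 24)
  Q 103.0.0.10: descend 011001110 ; hops seen [H1,H0] ; pick H0
  del 0.0.0.0/0 (clear depth 0)
  + 177.223.16.0/20 (H2) depth=20
  Q 103.0.0.0: descend 011001110 ; hops seen [H0] ; pick H0
  + 202.175.165.52/32 (H3) depth=32
  + 103.125.32.0/20 (H3) depth=20
  + 202.175.165.0/24 (H1) depth=24
  Q 130.224.41.130: descend 10 ; hops seen [∅] ; pick no-route
  Q 202.175.165.52: descend 11001010101011111010010100110100 ; hops seen [H1,H3] ; pick H3
  Q 103.98.102.118: descend 01100111011 ; hops seen [H0] ; pick H0
  Q 202.175.165.3: descend 11001010101011111010010100 ; hops seen [H1] ; pick H1
  Q 103.125.32.12: descend 011001110111110100100 ; hops seen [H0,H3] ; pick H3
  + 177.223.0.0/16 (H2) depth=16
  + 103.112.0.0/12 (H0) depth=12
  del 103.0.0.0/8 (clear depth 8)
  + 177.208.0.0/12 (H2) depth=12
  Q 177.223.16.52: descend 10110001110111110001 ; hops seen [H2,H2,H2] ; pick H2
  Q 181.158.224.20: descend 10110 ; hops seen [∅] ; pick no-route
  + 103.125.32.0/20 (H3) depth=20

== LOOKUPS ==
["H2","H2","H0","H0","no-route","H3","H0","H1","H3","H2","no-route"]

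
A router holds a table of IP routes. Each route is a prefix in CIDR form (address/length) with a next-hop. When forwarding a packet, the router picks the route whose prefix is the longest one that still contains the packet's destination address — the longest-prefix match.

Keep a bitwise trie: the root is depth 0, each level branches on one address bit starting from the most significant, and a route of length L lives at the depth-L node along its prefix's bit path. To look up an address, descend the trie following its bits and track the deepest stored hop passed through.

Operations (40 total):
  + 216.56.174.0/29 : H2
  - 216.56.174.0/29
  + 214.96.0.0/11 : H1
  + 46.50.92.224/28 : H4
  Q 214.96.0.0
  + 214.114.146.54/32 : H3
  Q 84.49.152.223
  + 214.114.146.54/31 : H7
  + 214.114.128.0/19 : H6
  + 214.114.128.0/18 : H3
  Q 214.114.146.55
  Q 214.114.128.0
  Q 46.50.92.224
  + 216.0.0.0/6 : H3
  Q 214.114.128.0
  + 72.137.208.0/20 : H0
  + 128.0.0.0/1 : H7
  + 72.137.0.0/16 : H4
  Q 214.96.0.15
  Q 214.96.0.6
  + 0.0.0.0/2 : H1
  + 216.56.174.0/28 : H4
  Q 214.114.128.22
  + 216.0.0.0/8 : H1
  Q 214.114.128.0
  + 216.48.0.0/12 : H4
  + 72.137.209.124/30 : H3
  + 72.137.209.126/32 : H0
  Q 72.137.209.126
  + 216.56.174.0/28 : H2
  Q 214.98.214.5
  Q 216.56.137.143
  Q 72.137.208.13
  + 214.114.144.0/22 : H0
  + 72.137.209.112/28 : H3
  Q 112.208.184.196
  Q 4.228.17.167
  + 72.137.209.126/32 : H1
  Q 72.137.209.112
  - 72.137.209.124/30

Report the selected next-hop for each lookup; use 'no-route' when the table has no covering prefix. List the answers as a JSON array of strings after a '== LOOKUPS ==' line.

Trace:
  + 216.56.174.0/29 (H2) depth=29
  - 216.56.174.0/29 clear@29
  + 214.96.0.0/11 (H1) depth=11
  + 46.50.92.224/28 (H4) depth=28
  ? 214.96.0.0  path d0:-→d1:-→d2:-→d3:-→d4:-→d5:-→d6:-→d7:-→d8:-→d9:-→d10:-→d11:H1  best=H1
  + 214.114.146.54/32 (H3) depth=32
  ? 84.49.152.223  path d0:-→d1:-  best=no-route
  + 214.114.146.54/31 (H7) depth=31
  + 214.114.128.0/19 (H6) depth=19
  + 214.114.128.0/18 (H3) depth=18
  ? 214.114.146.55  path d0:-→d1:-→d2:-→d3:-→d4:-→d5:-→d6:-→d7:-→d8:-→d9:-→d10:-→d11:H1→d12:-→d13:-→d14:-→d15:-→d16:-→d17:-→d18:H3→d19:H6→d20:-→d21:-→d22:-→d23:-→d24:-→d25:-→d26:-→d27:-→d28:-→d29:-→d30:-→d31:H7  best=H7
  ? 214.114.128.0  path d0:-→d1:-→d2:-→d3:-→d4:-→d5:-→d6:-→d7:-→d8:-→d9:-→d10:-→d11:H1→d12:-→d13:-→d14:-→d15:-→d16:-→d17:-→d18:H3→d19:H6  best=H6
  ? 46.50.92.224  path d0:-→d1:-→d2:-→d3:-→d4:-→d5:-→d6:-→d7:-→d8:-→d9:-→d10:-→d11:-→d12:-→d13:-→d14:-→d15:-→d16:-→d17:-→d18:-→d19:-→d20:-→d21:-→d22:-→d23:-→d24:-→d25:-→d26:-→d27:-→d28:H4  best=H4
  + 216.0.0.0/6 (H3) depth=6
  ? 214.114.128.0  path d0:-→d1:-→d2:-→d3:-→d4:-→d5:-→d6:-→d7:-→d8:-→d9:-→d10:-→d11:H1→d12:-→d13:-→d14:-→d15:-→d16:-→d17:-→d18:H3→d19:H6  best=H6
  + 72.137.208.0/20 (H0) depth=20
  + 128.0.0.0/1 (H7) depth=1
  + 72.137.0.0/16 (H4) depth=16
  ? 214.96.0.15  path d0:-→d1:H7→d2:-→d3:-→d4:-→d5:-→d6:-→d7:-→d8:-→d9:-→d10:-→d11:H1  best=H1
  ? 214.96.0.6  path d0:-→d1:H7→d2:-→d3:-→d4:-→d5:-→d6:-→d7:-→d8:-→d9:-→d10:-→d11:H1  best=H1
  + 0.0.0.0/2 (H1) depth=2
  + 216.56.174.0/28 (H4) depth=28
  ? 214.114.128.22  path d0:-→d1:H7→d2:-→d3:-→d4:-→d5:-→d6:-→d7:-→d8:-→d9:-→d10:-→d11:H1→d12:-→d13:-→d14:-→d15:-→d16:-→d17:-→d18:H3→d19:H6  best=H6
  + 216.0.0.0/8 (H1) depth=8
  ? 214.114.128.0  path d0:-→d1:H7→d2:-→d3:-→d4:-→d5:-→d6:-→d7:-→d8:-→d9:-→d10:-→d11:H1→d12:-→d13:-→d14:-→d15:-→d16:-→d17:-→d18:H3→d19:H6  best=H6
  + 216.48.0.0/12 (H4) depth=12
  + 72.137.209.124/30 (H3) depth=30
  + 72.137.209.126/32 (H0) depth=32
  ? 72.137.209.126  path d0:-→d1:-→d2:-→d3:-→d4:-→d5:-→d6:-→d7:-→d8:-→d9:-→d10:-→d11:-→d12:-→d13:-→d14:-→d15:-→d16:H4→d17:-→d18:-→d19:-→d20:H0→d21:-→d22:-→d23:-→d24:-→d25:-→d26:-→d27:-→d28:-→d29:-→d30:H3→d31:-→d32:H0  best=H0
  + 216.56.174.0/28 (H2) depth=28
  ? 214.98.214.5  path d0:-→d1:H7→d2:-→d3:-→d4:-→d5:-→d6:-→d7:-→d8:-→d9:-→d10:-→d11:H1  best=H1
  ? 216.56.137.143  path d0:-→d1:H7→d2:-→d3:-→d4:-→d5:-→d6:H3→d7:-→d8:H1→d9:-→d10:-→d11:-→d12:H4→d13:-→d14:-→d15:-→d16:-→d17:-→d18:-  best=H4
  ? 72.137.208.13  path d0:-→d1:-→d2:-→d3:-→d4:-→d5:-→d6:-→d7:-→d8:-→d9:-→d10:-→d11:-→d12:-→d13:-→d14:-→d15:-→d16:H4→d17:-→d18:-→d19:-→d20:H0→d21:-→d22:-→d23:-  best=H0
  + 214.114.144.0/22 (H0) depth=22
  + 72.137.209.112/28 (H3) depth=28
  ? 112.208.184.196  path d0:-→d1:-→d2:-  best=no-route
  ? 4.228.17.167  path d0:-→d1:-→d2:H1  best=H1
  + 72.137.209.126/32 (H1) depth=32
  ? 72.137.209.112  path d0:-→d1:-→d2:-→d3:-→d4:-→d5:-→d6:-→d7:-→d8:-→d9:-→d10:-→d11:-→d12:-→d13:-→d14:-→d15:-→d16:H4→d17:-→d18:-→d19:-→d20:H0→d21:-→d22:-→d23:-→d24:-→d25:-→d26:-→d27:-→d28:H3  best=H3
  - 72.137.209.124/30 clear@30

== LOOKUPS ==
["H1","no-route","H7","H6","H4","H6","H1","H1","H6","H6","H0","H1","H4","H0","no-route","H1","H3"]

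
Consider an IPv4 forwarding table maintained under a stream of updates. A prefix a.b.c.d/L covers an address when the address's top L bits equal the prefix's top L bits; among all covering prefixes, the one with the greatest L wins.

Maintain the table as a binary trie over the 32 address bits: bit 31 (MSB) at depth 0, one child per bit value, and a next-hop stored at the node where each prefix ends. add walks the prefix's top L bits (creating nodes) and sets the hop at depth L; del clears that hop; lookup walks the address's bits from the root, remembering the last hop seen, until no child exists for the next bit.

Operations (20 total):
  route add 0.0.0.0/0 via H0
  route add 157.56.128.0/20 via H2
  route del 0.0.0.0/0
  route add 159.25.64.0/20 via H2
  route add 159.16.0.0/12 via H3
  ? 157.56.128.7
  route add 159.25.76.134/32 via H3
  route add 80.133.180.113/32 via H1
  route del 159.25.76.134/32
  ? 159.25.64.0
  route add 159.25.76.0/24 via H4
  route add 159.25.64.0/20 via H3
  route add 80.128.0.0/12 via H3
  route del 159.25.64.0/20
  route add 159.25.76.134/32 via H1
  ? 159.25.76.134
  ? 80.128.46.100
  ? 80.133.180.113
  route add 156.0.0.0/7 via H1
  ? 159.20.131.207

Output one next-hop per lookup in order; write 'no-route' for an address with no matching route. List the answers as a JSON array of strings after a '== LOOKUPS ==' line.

Trace:
  + 0.0.0.0/0 (H0) depth=0
  + 157.56.128.0/20 (H2) depth=20
  del 0.0.0.0/0 (clear depth 0)
  + 159.25.64.0/20 (H2) depth=20
  + 159.16.0.0/12 (H3) depth=12
  Q 157.56.128.7: descend 10011101001110001000 ; hops seen [H2] ; pick H2
  + 159.25.76.134/32 (H3) depth=32
  + 80.133.180.113/32 (H1) depth=32
  del 159.25.76.134/32 (clear depth 32)
  Q 159.25.64.0: descend 10011111000110010100 ; hops seen [H3,H2] ; pick H2
  + 159.25.76.0/24 (H4) depth=24
  + 159.25.64.0/20 (H3) depth=20
  + 80.128.0.0/12 (H3) depth=12
  del 159.25.64.0/20 (clear depth 20)
  + 159.25.76.134/32 (H1) depth=32
  Q 159.25.76.134: descend 10011111000110010100110010000110 ; hops seen [H3,H4,H1] ; pick H1
  Q 80.128.46.100: descend 0101000010000 ; hops seen [H3] ; pick H3
  Q 80.133.180.113: descend 01010000100001011011010001110001 ; hops seen [H3,H1] ; pick H1
  + 156.0.0.0/7 (H1) depth=7
  Q 159.20.131.207: descend 100111110001 ; hops seen [H3] ; pick H3

== LOOKUPS ==
["H2","H2","H1","H3","H1","H3"]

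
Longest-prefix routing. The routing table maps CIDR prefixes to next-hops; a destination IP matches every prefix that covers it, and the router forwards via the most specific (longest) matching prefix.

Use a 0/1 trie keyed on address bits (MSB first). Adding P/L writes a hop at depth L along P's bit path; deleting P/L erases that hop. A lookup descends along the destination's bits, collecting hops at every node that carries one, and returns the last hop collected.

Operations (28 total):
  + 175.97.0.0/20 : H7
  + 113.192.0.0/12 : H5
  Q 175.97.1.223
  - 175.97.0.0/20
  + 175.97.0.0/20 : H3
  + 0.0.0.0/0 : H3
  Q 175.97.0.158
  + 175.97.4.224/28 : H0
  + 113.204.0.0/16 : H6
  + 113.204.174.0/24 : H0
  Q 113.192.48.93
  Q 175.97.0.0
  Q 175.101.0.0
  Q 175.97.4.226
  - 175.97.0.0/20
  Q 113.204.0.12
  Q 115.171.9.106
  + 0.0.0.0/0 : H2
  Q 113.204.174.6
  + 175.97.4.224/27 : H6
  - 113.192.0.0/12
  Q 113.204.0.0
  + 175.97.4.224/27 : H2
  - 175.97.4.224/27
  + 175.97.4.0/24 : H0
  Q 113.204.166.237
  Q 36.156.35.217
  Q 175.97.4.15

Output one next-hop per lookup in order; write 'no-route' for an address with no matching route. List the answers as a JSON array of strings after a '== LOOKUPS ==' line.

Trace:
  + 175.97.0.0/20 (H7) depth=20
  + 113.192.0.0/12 (H5) depth=12
  lookup 175.97.1.223: bits 10101111011000010000 walk d0:-→d1:-→d2:-→d3:-→d4:-→d5:-→d6:-→d7:-→d8:-→d9:-→d10:-→d11:-→d12:-→d13:-→d14:-→d15:-→d16:-→d17:-→d18:-→d19:-→d20:H7 -> H7
  - 175.97.0.0/20 clear@20
  + 175.97.0.0/20 (H3) depth=20
  + 0.0.0.0/0 (H3) depth=0
  lookup 175.97.0.158: bits 10101111011000010000 walk d0:H3→d1:-→d2:-→d3:-→d4:-→d5:-→d6:-→d7:-→d8:-→d9:-→d10:-→d11:-→d12:-→d13:-→d14:-→d15:-→d16:-→d17:-→d18:-→d19:-→d20:H3 -> H3
  + 175.97.4.224/28 (H0) depth=28
  + 113.204.0.0/16 (H6) depth=16
  + 113.204.174.0/24 (H0) depth=24
  lookup 113.192.48.93: bits 011100011100 walk d0:H3→d1:-→d2:-→d3:-→d4:-→d5:-→d6:-→d7:-→d8:-→d9:-→d10:-→d11:-→d12:H5 -> H5
  lookup 175.97.0.0: bits 101011110110000100000 walk d0:H3→d1:-→d2:-→d3:-→d4:-→d5:-→d6:-→d7:-→d8:-→d9:-→d10:-→d11:-→d12:-→d13:-→d14:-→d15:-→d16:-→d17:-→d18:-→d19:-→d20:H3→d21:- -> H3
  lookup 175.101.0.0: bits 1010111101100 walk d0:H3→d1:-→d2:-→d3:-→d4:-→d5:-→d6:-→d7:-→d8:-→d9:-→d10:-→d11:-→d12:-→d13:- -> H3
  lookup 175.97.4.226: bits 1010111101100001000001001110 walk d0:H3→d1:-→d2:-→d3:-→d4:-→d5:-→d6:-→d7:-→d8:-→d9:-→d10:-→d11:-→d12:-→d13:-→d14:-→d15:-→d16:-→d17:-→d18:-→d19:-→d20:H3→d21:-→d22:-→d23:-→d24:-→d25:-→d26:-→d27:-→d28:H0 -> H0
  - 175.97.0.0/20 clear@20
  lookup 113.204.0.12: bits 0111000111001100 walk d0:H3→d1:-→d2:-→d3:-→d4:-→d5:-→d6:-→d7:-→d8:-→d9:-→d10:-→d11:-→d12:H5→d13:-→d14:-→d15:-→d16:H6 -> H6
  lookup 115.171.9.106: bits 011100 walk d0:H3→d1:-→d2:-→d3:-→d4:-→d5:-→d6:- -> H3
  + 0.0.0.0/0 (H2) depth=0
  lookup 113.204.174.6: bits 011100011100110010101110 walk d0:H2→d1:-→d2:-→d3:-→d4:-→d5:-→d6:-→d7:-→d8:-→d9:-→d10:-→d11:-→d12:H5→d13:-→d14:-→d15:-→d16:H6→d17:-→d18:-→d19:-→d20:-→d21:-→d22:-→d23:-→d24:H0 -> H0
  + 175.97.4.224/27 (H6) depth=27
  - 113.192.0.0/12 clear@12
  lookup 113.204.0.0: bits 0111000111001100 walk d0:H2→d1:-→d2:-→d3:-→d4:-→d5:-→d6:-→d7:-→d8:-→d9:-→d10:-→d11:-→d12:-→d13:-→d14:-→d15:-→d16:H6 -> H6
  + 175.97.4.224/27 (H2) depth=27
  - 175.97.4.224/27 clear@27
  + 175.97.4.0/24 (H0) depth=24
  lookup 113.204.166.237: bits 01110001110011001010 walk d0:H2→d1:-→d2:-→d3:-→d4:-→d5:-→d6:-→d7:-→d8:-→d9:-→d10:-→d11:-→d12:-→d13:-→d14:-→d15:-→d16:H6→d17:-→d18:-→d19:-→d20:- -> H6
  lookup 36.156.35.217: bits 0 walk d0:H2→d1:- -> H2
  lookup 175.97.4.15: bits 101011110110000100000100 walk d0:H2→d1:-→d2:-→d3:-→d4:-→d5:-→d6:-→d7:-→d8:-→d9:-→d10:-→d11:-→d12:-→d13:-→d14:-→d15:-→d16:-→d17:-→d18:-→d19:-→d20:-→d21:-→d22:-→d23:-→d24:H0 -> H0

== LOOKUPS ==
["H7","H3","H5","H3","H3","H0","H6","H3","H0","H6","H6","H2","H0"]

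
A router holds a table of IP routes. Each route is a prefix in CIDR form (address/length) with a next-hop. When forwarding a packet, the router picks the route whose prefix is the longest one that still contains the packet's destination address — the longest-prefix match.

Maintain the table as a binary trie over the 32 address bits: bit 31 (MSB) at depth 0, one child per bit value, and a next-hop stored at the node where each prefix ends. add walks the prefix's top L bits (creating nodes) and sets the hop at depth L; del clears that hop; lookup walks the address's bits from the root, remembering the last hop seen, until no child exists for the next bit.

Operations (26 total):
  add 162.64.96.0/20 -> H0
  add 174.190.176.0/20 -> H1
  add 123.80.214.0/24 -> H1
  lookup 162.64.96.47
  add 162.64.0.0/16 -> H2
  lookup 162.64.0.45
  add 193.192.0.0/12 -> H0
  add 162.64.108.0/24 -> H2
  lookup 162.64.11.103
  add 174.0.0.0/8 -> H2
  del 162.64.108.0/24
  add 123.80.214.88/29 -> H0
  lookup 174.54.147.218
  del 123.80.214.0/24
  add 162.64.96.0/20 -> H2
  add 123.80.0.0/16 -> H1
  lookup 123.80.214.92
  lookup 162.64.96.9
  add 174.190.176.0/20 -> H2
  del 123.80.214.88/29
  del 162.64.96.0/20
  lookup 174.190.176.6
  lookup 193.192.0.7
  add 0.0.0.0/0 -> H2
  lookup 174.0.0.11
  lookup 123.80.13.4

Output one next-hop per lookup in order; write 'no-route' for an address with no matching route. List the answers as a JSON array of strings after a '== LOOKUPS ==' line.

Process each operation:
  + 162.64.96.0/20 (H0) depth=20
  + 174.190.176.0/20 (H1) depth=20
  + 123.80.214.0/24 (H1) depth=24
  lookup 162.64.96.47: bits 10100010010000000110 walk d0:-→d1:-→d2:-→d3:-→d4:-→d5:-→d6:-→d7:-→d8:-→d9:-→d10:-→d11:-→d12:-→d13:-→d14:-→d15:-→d16:-→d17:-→d18:-→d19:-→d20:H0 -> H0
  + 162.64.0.0/16 (H2) depth=16
  lookup 162.64.0.45: bits 10100010010000000 walk d0:-→d1:-→d2:-→d3:-→d4:-→d5:-→d6:-→d7:-→d8:-→d9:-→d10:-→d11:-→d12:-→d13:-→d14:-→d15:-→d16:H2→d17:- -> H2
  + 193.192.0.0/12 (H0) depth=12
  + 162.64.108.0/24 (H2) depth=24
  lookup 162.64.11.103: bits 10100010010000000 walk d0:-→d1:-→d2:-→d3:-→d4:-→d5:-→d6:-→d7:-→d8:-→d9:-→d10:-→d11:-→d12:-→d13:-→d14:-→d15:-→d16:H2→d17:- -> H2
  + 174.0.0.0/8 (H2) depth=8
  del 162.64.108.0/24 (clear depth 24)
  + 123.80.214.88/29 (H0) depth=29
  lookup 174.54.147.218: bits 10101110 walk d0:-→d1:-→d2:-→d3:-→d4:-→d5:-→d6:-→d7:-→d8:H2 -> H2
  del 123.80.214.0/24 (clear depth 24)
  + 162.64.96.0/20 (H2) depth=20
  + 123.80.0.0/16 (H1) depth=16
  lookup 123.80.214.92: bits 01111011010100001101011001011 walk d0:-→d1:-→d2:-→d3:-→d4:-→d5:-→d6:-→d7:-→d8:-→d9:-→d10:-→d11:-→d12:-→d13:-→d14:-→d15:-→d16:H1→d17:-→d18:-→d19:-→d20:-→d21:-→d22:-→d23:-→d24:-→d25:-→d26:-→d27:-→d28:-→d29:H0 -> H0
  lookup 162.64.96.9: bits 10100010010000000110 walk d0:-→d1:-→d2:-→d3:-→d4:-→d5:-→d6:-→d7:-→d8:-→d9:-→d10:-→d11:-→d12:-→d13:-→d14:-→d15:-→d16:H2→d17:-→d18:-→d19:-→d20:H2 -> H2
  + 174.190.176.0/20 (H2) depth=20
  del 123.80.214.88/29 (clear depth 29)
  del 162.64.96.0/20 (clear depth 20)
  lookup 174.190.176.6: bits 10101110101111101011 walk d0:-→d1:-→d2:-→d3:-→d4:-→d5:-→d6:-→d7:-→d8:H2→d9:-→d10:-→d11:-→d12:-→d13:-→d14:-→d15:-→d16:-→d17:-→d18:-→d19:-→d20:H2 -> H2
  lookup 193.192.0.7: bits 110000011100 walk d0:-→d1:-→d2:-→d3:-→d4:-→d5:-→d6:-→d7:-→d8:-→d9:-→d10:-→d11:-→d12:H0 -> H0
  + 0.0.0.0/0 (H2) depth=0
  lookup 174.0.0.11: bits 10101110 walk d0:H2→d1:-→d2:-→d3:-→d4:-→d5:-→d6:-→d7:-→d8:H2 -> H2
  lookup 123.80.13.4: bits 0111101101010000 walk d0:H2→d1:-→d2:-→d3:-→d4:-→d5:-→d6:-→d7:-→d8:-→d9:-→d10:-→d11:-→d12:-→d13:-→d14:-→d15:-→d16:H1 -> H1

== LOOKUPS ==
["H0","H2","H2","H2","H0","H2","H2","H0","H2","H1"]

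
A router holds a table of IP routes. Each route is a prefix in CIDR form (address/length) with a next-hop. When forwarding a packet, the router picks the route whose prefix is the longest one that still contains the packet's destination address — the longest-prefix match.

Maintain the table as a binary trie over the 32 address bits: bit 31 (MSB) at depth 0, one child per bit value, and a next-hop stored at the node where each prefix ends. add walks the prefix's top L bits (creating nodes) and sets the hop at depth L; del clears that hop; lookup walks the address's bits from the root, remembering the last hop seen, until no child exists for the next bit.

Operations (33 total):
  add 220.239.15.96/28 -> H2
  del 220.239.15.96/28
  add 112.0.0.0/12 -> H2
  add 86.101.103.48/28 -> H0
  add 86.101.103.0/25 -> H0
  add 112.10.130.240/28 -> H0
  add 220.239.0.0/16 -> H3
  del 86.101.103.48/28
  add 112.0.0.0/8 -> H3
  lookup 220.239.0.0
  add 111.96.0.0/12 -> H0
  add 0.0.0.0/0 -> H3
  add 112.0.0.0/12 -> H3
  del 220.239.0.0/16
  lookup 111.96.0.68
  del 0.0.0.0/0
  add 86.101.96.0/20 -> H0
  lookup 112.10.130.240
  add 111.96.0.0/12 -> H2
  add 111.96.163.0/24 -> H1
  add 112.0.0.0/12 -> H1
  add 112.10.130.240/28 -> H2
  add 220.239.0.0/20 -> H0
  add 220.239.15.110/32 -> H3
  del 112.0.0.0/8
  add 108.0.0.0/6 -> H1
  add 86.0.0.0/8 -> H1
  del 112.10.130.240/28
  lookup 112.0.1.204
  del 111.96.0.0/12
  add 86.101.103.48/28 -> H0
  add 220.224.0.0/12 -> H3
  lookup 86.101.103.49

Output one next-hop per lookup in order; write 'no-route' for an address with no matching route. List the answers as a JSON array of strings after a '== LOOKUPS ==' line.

Trace:
  + 220.239.15.96/28 (H2) depth=28
  del 220.239.15.96/28 (clear depth 28)
  + 112.0.0.0/12 (H2) depth=12
  + 86.101.103.48/28 (H0) depth=28
  + 86.101.103.0/25 (H0) depth=25
  + 112.10.130.240/28 (H0) depth=28
  + 220.239.0.0/16 (H3) depth=16
  del 86.101.103.48/28 (clear depth 28)
  + 112.0.0.0/8 (H3) depth=8
  ? 220.239.0.0  path d0:-→d1:-→d2:-→d3:-→d4:-→d5:-→d6:-→d7:-→d8:-→d9:-→d10:-→d11:-→d12:-→d13:-→d14:-→d15:-→d16:H3→d17:-→d18:-→d19:-→d20:-  best=H3
  + 111.96.0.0/12 (H0) depth=12
  + 0.0.0.0/0 (H3) depth=0
  + 112.0.0.0/12 (H3) depth=12
  del 220.239.0.0/16 (clear depth 16)
  ? 111.96.0.68  path d0:H3→d1:-→d2:-→d3:-→d4:-→d5:-→d6:-→d7:-→d8:-→d9:-→d10:-→d11:-→d12:H0  best=H0
  del 0.0.0.0/0 (clear depth 0)
  + 86.101.96.0/20 (H0) depth=20
  ? 112.10.130.240  path d0:-→d1:-→d2:-→d3:-→d4:-→d5:-→d6:-→d7:-→d8:H3→d9:-→d10:-→d11:-→d12:H3→d13:-→d14:-→d15:-→d16:-→d17:-→d18:-→d19:-→d20:-→d21:-→d22:-→d23:-→d24:-→d25:-→d26:-→d27:-→d28:H0  best=H0
  + 111.96.0.0/12 (H2) depth=12
  + 111.96.163.0/24 (H1) depth=24
  + 112.0.0.0/12 (H1) depth=12
  + 112.10.130.240/28 (H2) depth=28
  + 220.239.0.0/20 (H0) depth=20
  + 220.239.15.110/32 (H3) depth=32
  del 112.0.0.0/8 (clear depth 8)
  + 108.0.0.0/6 (H1) depth=6
  + 86.0.0.0/8 (H1) depth=8
  del 112.10.130.240/28 (clear depth 28)
  ? 112.0.1.204  path d0:-→d1:-→d2:-→d3:-→d4:-→d5:-→d6:-→d7:-→d8:-→d9:-→d10:-→d11:-→d12:H1  best=H1
  del 111.96.0.0/12 (clear depth 12)
  + 86.101.103.48/28 (H0) depth=28
  + 220.224.0.0/12 (H3) depth=12
  ? 86.101.103.49  path d0:-→d1:-→d2:-→d3:-→d4:-→d5:-→d6:-→d7:-→d8:H1→d9:-→d10:-→d11:-→d12:-→d13:-→d14:-→d15:-→d16:-→d17:-→d18:-→d19:-→d20:H0→d21:-→d22:-→d23:-→d24:-→d25:H0→d26:-→d27:-→d28:H0  best=H0

== LOOKUPS ==
["H3","H0","H0","H1","H0"]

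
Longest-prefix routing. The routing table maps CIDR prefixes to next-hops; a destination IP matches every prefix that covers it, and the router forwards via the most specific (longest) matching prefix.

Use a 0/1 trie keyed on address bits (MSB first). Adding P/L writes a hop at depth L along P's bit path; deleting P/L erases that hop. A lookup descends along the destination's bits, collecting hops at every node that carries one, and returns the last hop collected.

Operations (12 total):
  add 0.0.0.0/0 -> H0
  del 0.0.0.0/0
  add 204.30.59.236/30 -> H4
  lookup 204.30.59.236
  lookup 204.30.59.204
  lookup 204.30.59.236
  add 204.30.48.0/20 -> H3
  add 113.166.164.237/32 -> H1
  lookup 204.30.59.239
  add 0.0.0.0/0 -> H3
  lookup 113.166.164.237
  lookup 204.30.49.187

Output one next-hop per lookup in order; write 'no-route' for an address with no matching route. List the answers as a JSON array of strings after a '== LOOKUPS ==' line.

Trace:
  + 0.0.0.0/0 (H0) depth=0
  del 0.0.0.0/0 (clear depth 0)
  + 204.30.59.236/30 (H4) depth=30
  lookup 204.30.59.236: bits 110011000001111000111011111011 walk d0:-→d1:-→d2:-→d3:-→d4:-→d5:-→d6:-→d7:-→d8:-→d9:-→d10:-→d11:-→d12:-→d13:-→d14:-→d15:-→d16:-→d17:-→d18:-→d19:-→d20:-→d21:-→d22:-→d23:-→d24:-→d25:-→d26:-→d27:-→d28:-→d29:-→d30:H4 -> H4
  lookup 204.30.59.204: bits 11001100000111100011101111 walk d0:-→d1:-→d2:-→d3:-→d4:-→d5:-→d6:-→d7:-→d8:-→d9:-→d10:-→d11:-→d12:-→d13:-→d14:-→d15:-→d16:-→d17:-→d18:-→d19:-→d20:-→d21:-→d22:-→d23:-→d24:-→d25:-→d26:- -> no-route
  lookup 204.30.59.236: bits 110011000001111000111011111011 walk d0:-→d1:-→d2:-→d3:-→d4:-→d5:-→d6:-→d7:-→d8:-→d9:-→d10:-→d11:-→d12:-→d13:-→d14:-→d15:-→d16:-→d17:-→d18:-→d19:-→d20:-→d21:-→d22:-→d23:-→d24:-→d25:-→d26:-→d27:-→d28:-→d29:-→d30:H4 -> H4
  + 204.30.48.0/20 (H3) depth=20
  + 113.166.164.237/32 (H1) depth=32
  lookup 204.30.59.239: bits 110011000001111000111011111011 walk d0:-→d1:-→d2:-→d3:-→d4:-→d5:-→d6:-→d7:-→d8:-→d9:-→d10:-→d11:-→d12:-→d13:-→d14:-→d15:-→d16:-→d17:-→d18:-→d19:-→d20:H3→d21:-→d22:-→d23:-→d24:-→d25:-→d26:-→d27:-→d28:-→d29:-→d30:H4 -> H4
  + 0.0.0.0/0 (H3) depth=0
  lookup 113.166.164.237: bits 01110001101001101010010011101101 walk d0:H3→d1:-→d2:-→d3:-→d4:-→d5:-→d6:-→d7:-→d8:-→d9:-→d10:-→d11:-→d12:-→d13:-→d14:-→d15:-→d16:-→d17:-→d18:-→d19:-→d20:-→d21:-→d22:-→d23:-→d24:-→d25:-→d26:-→d27:-→d28:-→d29:-→d30:-→d31:-→d32:H1 -> H1
  lookup 204.30.49.187: bits 11001100000111100011 walk d0:H3→d1:-→d2:-→d3:-→d4:-→d5:-→d6:-→d7:-→d8:-→d9:-→d10:-→d11:-→d12:-→d13:-→d14:-→d15:-→d16:-→d17:-→d18:-→d19:-→d20:H3 -> H3

== LOOKUPS ==
["H4","no-route","H4","H4","H1","H3"]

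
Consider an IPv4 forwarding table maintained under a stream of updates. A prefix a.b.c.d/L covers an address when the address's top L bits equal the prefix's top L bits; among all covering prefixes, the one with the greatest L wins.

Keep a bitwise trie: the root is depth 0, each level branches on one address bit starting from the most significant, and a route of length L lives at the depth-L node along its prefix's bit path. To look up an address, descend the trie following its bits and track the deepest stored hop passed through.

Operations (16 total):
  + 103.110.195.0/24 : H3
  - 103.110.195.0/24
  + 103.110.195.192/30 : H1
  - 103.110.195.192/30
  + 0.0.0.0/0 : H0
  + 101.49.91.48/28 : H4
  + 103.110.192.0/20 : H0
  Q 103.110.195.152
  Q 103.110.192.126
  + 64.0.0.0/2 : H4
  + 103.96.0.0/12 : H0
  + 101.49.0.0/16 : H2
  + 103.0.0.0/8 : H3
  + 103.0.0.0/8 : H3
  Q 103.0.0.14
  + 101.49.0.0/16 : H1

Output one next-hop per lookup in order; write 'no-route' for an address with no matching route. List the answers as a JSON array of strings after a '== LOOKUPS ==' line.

Trace:
  + 103.110.195.0/24 (H3) depth=24
  del 103.110.195.0/24 (clear depth 24)
  + 103.110.195.192/30 (H1) depth=30
  del 103.110.195.192/30 (clear depth 30)
  + 0.0.0.0/0 (H0) depth=0
  + 101.49.91.48/28 (H4) depth=28
  + 103.110.192.0/20 (H0) depth=20
  Q 103.110.195.152: descend 0110011101101110110000111 ; hops seen [H0,H0] ; pick H0
  Q 103.110.192.126: descend 0110011101101110110000 ; hops seen [H0,H0] ; pick H0
  + 64.0.0.0/2 (H4) depth=2
  + 103.96.0.0/12 (H0) depth=12
  + 101.49.0.0/16 (H2) depth=16
  + 103.0.0.0/8 (H3) depth=8
  + 103.0.0.0/8 (H3) depth=8
  Q 103.0.0.14: descend 011001110 ; hops seen [H0,H4,H3] ; pick H3
  + 101.49.0.0/16 (H1) depth=16

== LOOKUPS ==
["H0","H0","H3"]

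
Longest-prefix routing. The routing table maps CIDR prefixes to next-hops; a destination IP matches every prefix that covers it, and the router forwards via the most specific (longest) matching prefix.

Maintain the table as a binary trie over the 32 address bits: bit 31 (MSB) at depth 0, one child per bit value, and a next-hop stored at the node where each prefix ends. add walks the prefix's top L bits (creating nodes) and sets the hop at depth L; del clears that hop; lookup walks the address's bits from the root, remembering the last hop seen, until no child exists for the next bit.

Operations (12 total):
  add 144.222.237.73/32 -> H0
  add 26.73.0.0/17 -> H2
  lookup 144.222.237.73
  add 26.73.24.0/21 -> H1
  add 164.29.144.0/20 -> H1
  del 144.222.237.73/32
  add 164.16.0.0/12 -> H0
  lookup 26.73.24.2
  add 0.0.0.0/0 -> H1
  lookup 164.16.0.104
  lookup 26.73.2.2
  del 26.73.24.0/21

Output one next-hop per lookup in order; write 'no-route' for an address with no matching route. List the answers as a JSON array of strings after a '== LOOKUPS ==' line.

Process each operation:
  add 144.222.237.73/32 -> H0 at depth 32
  add 26.73.0.0/17 -> H2 at depth 17
  ? 144.222.237.73  path d0:-→d1:-→d2:-→d3:-→d4:-→d5:-→d6:-→d7:-→d8:-→d9:-→d10:-→d11:-→d12:-→d13:-→d14:-→d15:-→d16:-→d17:-→d18:-→d19:-→d20:-→d21:-→d22:-→d23:-→d24:-→d25:-→d26:-→d27:-→d28:-→d29:-→d30:-→d31:-→d32:H0  best=H0
  add 26.73.24.0/21 -> H1 at depth 21
  add 164.29.144.0/20 -> H1 at depth 20
  del 144.222.237.73/32 (clear depth 32)
  add 164.16.0.0/12 -> H0 at depth 12
  ? 26.73.24.2  path d0:-→d1:-→d2:-→d3:-→d4:-→d5:-→d6:-→d7:-→d8:-→d9:-→d10:-→d11:-→d12:-→d13:-→d14:-→d15:-→d16:-→d17:H2→d18:-→d19:-→d20:-→d21:H1  best=H1
  add 0.0.0.0/0 -> H1 at depth 0
  ? 164.16.0.104  path d0:H1→d1:-→d2:-→d3:-→d4:-→d5:-→d6:-→d7:-→d8:-→d9:-→d10:-→d11:-→d12:H0  best=H0
  ? 26.73.2.2  path d0:H1→d1:-→d2:-→d3:-→d4:-→d5:-→d6:-→d7:-→d8:-→d9:-→d10:-→d11:-→d12:-→d13:-→d14:-→d15:-→d16:-→d17:H2→d18:-→d19:-  best=H2
  del 26.73.24.0/21 (clear depth 21)

== LOOKUPS ==
["H0","H1","H0","H2"]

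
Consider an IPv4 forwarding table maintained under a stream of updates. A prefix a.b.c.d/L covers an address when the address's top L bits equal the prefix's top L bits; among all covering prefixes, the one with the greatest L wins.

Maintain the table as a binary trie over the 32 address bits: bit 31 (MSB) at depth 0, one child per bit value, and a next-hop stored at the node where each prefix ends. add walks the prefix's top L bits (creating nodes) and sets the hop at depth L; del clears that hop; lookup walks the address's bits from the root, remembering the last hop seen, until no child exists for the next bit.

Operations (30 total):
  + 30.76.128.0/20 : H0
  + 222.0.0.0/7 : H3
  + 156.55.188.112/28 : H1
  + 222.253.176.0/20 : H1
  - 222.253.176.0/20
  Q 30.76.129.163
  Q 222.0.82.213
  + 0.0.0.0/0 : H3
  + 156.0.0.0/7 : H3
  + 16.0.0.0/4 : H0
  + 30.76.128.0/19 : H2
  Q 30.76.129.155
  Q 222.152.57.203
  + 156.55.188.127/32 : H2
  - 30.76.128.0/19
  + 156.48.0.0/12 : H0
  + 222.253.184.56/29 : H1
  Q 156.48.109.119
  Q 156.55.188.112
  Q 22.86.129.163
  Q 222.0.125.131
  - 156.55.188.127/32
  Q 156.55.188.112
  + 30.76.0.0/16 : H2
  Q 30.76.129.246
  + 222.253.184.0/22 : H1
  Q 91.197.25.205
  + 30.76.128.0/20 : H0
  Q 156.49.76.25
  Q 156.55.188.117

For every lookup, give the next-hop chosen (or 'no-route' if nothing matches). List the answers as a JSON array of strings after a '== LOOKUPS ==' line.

Trace:
  + 30.76.128.0/20 (H0) depth=20
  + 222.0.0.0/7 (H3) depth=7
  + 156.55.188.112/28 (H1) depth=28
  + 222.253.176.0/20 (H1) depth=20
  del 222.253.176.0/20 (clear depth 20)
  ? 30.76.129.163  path d0:-→d1:-→d2:-→d3:-→d4:-→d5:-→d6:-→d7:-→d8:-→d9:-→d10:-→d11:-→d12:-→d13:-→d14:-→d15:-→d16:-→d17:-→d18:-→d19:-→d20:H0  best=H0
  ? 222.0.82.213  path d0:-→d1:-→d2:-→d3:-→d4:-→d5:-→d6:-→d7:H3→d8:-  best=H3
  + 0.0.0.0/0 (H3) depth=0
  + 156.0.0.0/7 (H3) depth=7
  + 16.0.0.0/4 (H0) depth=4
  + 30.76.128.0/19 (H2) depth=19
  ? 30.76.129.155  path d0:H3→d1:-→d2:-→d3:-→d4:H0→d5:-→d6:-→d7:-→d8:-→d9:-→d10:-→d11:-→d12:-→d13:-→d14:-→d15:-→d16:-→d17:-→d18:-→d19:H2→d20:H0  best=H0
  ? 222.152.57.203  path d0:H3→d1:-→d2:-→d3:-→d4:-→d5:-→d6:-→d7:H3→d8:-→d9:-  best=H3
  + 156.55.188.127/32 (H2) depth=32
  del 30.76.128.0/19 (clear depth 19)
  + 156.48.0.0/12 (H0) depth=12
  + 222.253.184.56/29 (H1) depth=29
  ? 156.48.109.119  path d0:H3→d1:-→d2:-→d3:-→d4:-→d5:-→d6:-→d7:H3→d8:-→d9:-→d10:-→d11:-→d12:H0→d13:-  best=H0
  ? 156.55.188.112  path d0:H3→d1:-→d2:-→d3:-→d4:-→d5:-→d6:-→d7:H3→d8:-→d9:-→d10:-→d11:-→d12:H0→d13:-→d14:-→d15:-→d16:-→d17:-→d18:-→d19:-→d20:-→d21:-→d22:-→d23:-→d24:-→d25:-→d26:-→d27:-→d28:H1  best=H1
  ? 22.86.129.163  path d0:H3→d1:-→d2:-→d3:-→d4:H0  best=H0
  ? 222.0.125.131  path d0:H3→d1:-→d2:-→d3:-→d4:-→d5:-→d6:-→d7:H3→d8:-  best=H3
  del 156.55.188.127/32 (clear depth 32)
  ? 156.55.188.112  path d0:H3→d1:-→d2:-→d3:-→d4:-→d5:-→d6:-→d7:H3→d8:-→d9:-→d10:-→d11:-→d12:H0→d13:-→d14:-→d15:-→d16:-→d17:-→d18:-→d19:-→d20:-→d21:-→d22:-→d23:-→d24:-→d25:-→d26:-→d27:-→d28:H1  best=H1
  + 30.76.0.0/16 (H2) depth=16
  ? 30.76.129.246  path d0:H3→d1:-→d2:-→d3:-→d4:H0→d5:-→d6:-→d7:-→d8:-→d9:-→d10:-→d11:-→d12:-→d13:-→d14:-→d15:-→d16:H2→d17:-→d18:-→d19:-→d20:H0  best=H0
  + 222.253.184.0/22 (H1) depth=22
  ? 91.197.25.205  path d0:H3→d1:-  best=H3
  + 30.76.128.0/20 (H0) depth=20
  ? 156.49.76.25  path d0:H3→d1:-→d2:-→d3:-→d4:-→d5:-→d6:-→d7:H3→d8:-→d9:-→d10:-→d11:-→d12:H0→d13:-  best=H0
  ? 156.55.188.117  path d0:H3→d1:-→d2:-→d3:-→d4:-→d5:-→d6:-→d7:H3→d8:-→d9:-→d10:-→d11:-→d12:H0→d13:-→d14:-→d15:-→d16:-→d17:-→d18:-→d19:-→d20:-→d21:-→d22:-→d23:-→d24:-→d25:-→d26:-→d27:-→d28:H1  best=H1

== LOOKUPS ==
["H0","H3","H0","H3","H0","H1","H0","H3","H1","H0","H3","H0","H1"]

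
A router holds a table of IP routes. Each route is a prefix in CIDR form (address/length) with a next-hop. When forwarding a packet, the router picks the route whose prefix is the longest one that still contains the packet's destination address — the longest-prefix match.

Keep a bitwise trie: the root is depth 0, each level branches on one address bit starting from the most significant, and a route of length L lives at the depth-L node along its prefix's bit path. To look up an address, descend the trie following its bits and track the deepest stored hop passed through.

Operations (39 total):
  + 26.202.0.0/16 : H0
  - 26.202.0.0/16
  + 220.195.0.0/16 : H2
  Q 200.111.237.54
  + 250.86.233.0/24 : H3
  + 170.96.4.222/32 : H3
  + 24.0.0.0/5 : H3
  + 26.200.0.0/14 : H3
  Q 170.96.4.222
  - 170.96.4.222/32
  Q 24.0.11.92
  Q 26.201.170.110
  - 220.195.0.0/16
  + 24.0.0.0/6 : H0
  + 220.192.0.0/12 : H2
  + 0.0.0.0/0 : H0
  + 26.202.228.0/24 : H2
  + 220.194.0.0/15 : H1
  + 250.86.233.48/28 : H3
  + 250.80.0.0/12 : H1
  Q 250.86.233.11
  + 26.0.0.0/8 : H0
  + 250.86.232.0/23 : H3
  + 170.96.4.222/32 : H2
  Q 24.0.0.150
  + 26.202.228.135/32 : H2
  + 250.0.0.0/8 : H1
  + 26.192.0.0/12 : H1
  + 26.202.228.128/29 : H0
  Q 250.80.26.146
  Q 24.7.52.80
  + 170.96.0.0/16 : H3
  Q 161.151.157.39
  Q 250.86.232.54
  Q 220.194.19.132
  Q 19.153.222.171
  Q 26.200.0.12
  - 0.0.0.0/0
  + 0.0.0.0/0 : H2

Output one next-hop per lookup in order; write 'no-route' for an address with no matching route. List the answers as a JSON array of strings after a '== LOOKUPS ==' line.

Apply in order:
  add 26.202.0.0/16 -> H0 at depth 16
  del 26.202.0.0/16 (clear depth 16)
  add 220.195.0.0/16 -> H2 at depth 16
  Q 200.111.237.54: descend 110 ; hops seen [∅] ; pick no-route
  add 250.86.233.0/24 -> H3 at depth 24
  add 170.96.4.222/32 -> H3 at depth 32
  add 24.0.0.0/5 -> H3 at depth 5
  add 26.200.0.0/14 -> H3 at depth 14
  Q 170.96.4.222: descend 10101010011000000000010011011110 ; hops seen [H3] ; pick H3
  del 170.96.4.222/32 (clear depth 32)
  Q 24.0.11.92: descend 000110 ; hops seen [H3] ; pick H3
  Q 26.201.170.110: descend 00011010110010 ; hops seen [H3,H3] ; pick H3
  del 220.195.0.0/16 (clear depth 16)
  add 24.0.0.0/6 -> H0 at depth 6
  add 220.192.0.0/12 -> H2 at depth 12
  add 0.0.0.0/0 -> H0 at depth 0
  add 26.202.228.0/24 -> H2 at depth 24
  add 220.194.0.0/15 -> H1 at depth 15
  add 250.86.233.48/28 -> H3 at depth 28
  add 250.80.0.0/12 -> H1 at depth 12
  Q 250.86.233.11: descend 11111010010101101110100100 ; hops seen [H0,H1,H3] ; pick H3
  add 26.0.0.0/8 -> H0 at depth 8
  add 250.86.232.0/23 -> H3 at depth 23
  add 170.96.4.222/32 -> H2 at depth 32
  Q 24.0.0.150: descend 000110 ; hops seen [H0,H3,H0] ; pick H0
  add 26.202.228.135/32 -> H2 at depth 32
  add 250.0.0.0/8 -> H1 at depth 8
  add 26.192.0.0/12 -> H1 at depth 12
  add 26.202.228.128/29 -> H0 at depth 29
  Q 250.80.26.146: descend 1111101001010 ; hops seen [H0,H1,H1] ; pick H1
  Q 24.7.52.80: descend 000110 ; hops seen [H0,H3,H0] ; pick H0
  add 170.96.0.0/16 -> H3 at depth 16
  Q 161.151.157.39: descend 1010 ; hops seen [H0] ; pick H0
  Q 250.86.232.54: descend 11111010010101101110100 ; hops seen [H0,H1,H1,H3] ; pick H3
  Q 220.194.19.132: descend 110111001100001 ; hops seen [H0,H2,H1] ; pick H1
  Q 19.153.222.171: descend 0001 ; hops seen [H0] ; pick H0
  Q 26.200.0.12: descend 00011010110010 ; hops seen [H0,H3,H0,H0,H1,H3] ; pick H3
  del 0.0.0.0/0 (clear depth 0)
  add 0.0.0.0/0 -> H2 at depth 0

== LOOKUPS ==
["no-route","H3","H3","H3","H3","H0","H1","H0","H0","H3","H1","H0","H3"]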